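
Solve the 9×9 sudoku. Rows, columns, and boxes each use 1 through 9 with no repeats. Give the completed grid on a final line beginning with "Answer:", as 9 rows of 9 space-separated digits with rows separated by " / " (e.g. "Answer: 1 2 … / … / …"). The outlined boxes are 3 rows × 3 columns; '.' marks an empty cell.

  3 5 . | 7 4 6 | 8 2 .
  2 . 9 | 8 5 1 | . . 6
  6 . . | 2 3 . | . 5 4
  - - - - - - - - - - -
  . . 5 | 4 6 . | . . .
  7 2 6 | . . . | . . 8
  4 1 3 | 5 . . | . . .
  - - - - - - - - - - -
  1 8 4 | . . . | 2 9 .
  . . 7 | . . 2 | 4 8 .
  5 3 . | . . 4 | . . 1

Step 1. [r4c2∈{9}] r4c2's peers cover all but 9, so r4c2=9.
Step 2. [r3c7∈{1,7,9}] across box 3, 1 lands solely at r3c7. So r3c7=1.
Step 3. [r6c5∈{2,7,8,9}] col 5 places 2 nowhere but r6c5, so r6c5=2.
Step 4. [r7c5∈{7}] nothing but 7 survives at r7c5, so r7c5=7.
Step 5. [r4c8∈{1,3,7}] row 4 places 1 nowhere but r4c8 ⇒ r4c8=1.
Step 6. [r6c6∈{7,8,9}] 8 has one home in row 6: r6c6, so r6c6=8.
Step 7. [r4c6∈{3,7}] r4c6 is the only open cell in col 6 admitting 7, so r4c6=7.
Step 8. [r4c7∈{3}] r4c7 is down to just 3. So r4c7=3.
Step 9. [r2c7∈{7}] nothing but 7 survives at r2c7. So r2c7=7.
Step 10. [r7c4∈{3,6}] r7c4 is the only open cell in row 7 admitting 6, so r7c4=6.
Step 11. [r9c4∈{9}] only 9 remains possible at r9c4, so r9c4=9.
Step 12. [r5c5∈{1,9}] across col 5, 9 lands solely at r5c5, so r5c5=9.
Step 13. [r7c6∈{3,5}] col 6 places 5 nowhere but r7c6, so r7c6=5.
Step 14. [r8c4∈{1,3}] in box 8, 3 fits only at r8c4. So r8c4=3.
Step 15. [r9c8∈{6,7}] r9c8 is the only open cell in row 9 admitting 7, so r9c8=7.
Step 16. [r6c7∈{6,9}] r6c7 is the only open cell in col 7 admitting 9. So r6c7=9.
Step 17. [r8c9∈{5}] only 5 remains possible at r8c9. So r8c9=5.
Step 18. [r5c7∈{5}] r5c7 has the single candidate 5, so r5c7=5.
Step 19. [r7c9∈{3}] r7c9's peers cover all but 3, so r7c9=3.
Step 20. [r2c2∈{4}] r2c2 is down to just 4 ⇒ r2c2=4.
Step 21. [r6c9∈{7}] r6c9's peers cover all but 7. So r6c9=7.
Step 22. [r1c3∈{1}] r1c3's peers cover all but 1 ⇒ r1c3=1.
Step 23. [r9c3∈{2}] r9c3 has the single candidate 2 ⇒ r9c3=2.
Step 24. [r1c9∈{9}] r1c9 is down to just 9, so r1c9=9.
Step 25. [r9c7∈{6}] r9c7's peers cover all but 6. So r9c7=6.
Step 26. [r8c5∈{1}] r8c5 is down to just 1, so r8c5=1.
Step 27. [r9c5∈{8}] r9c5 is down to just 8. So r9c5=8.
Step 28. [r3c2∈{7}] r3c2 is down to just 7, so r3c2=7.
Step 29. [r8c1∈{9}] r8c1 has the single candidate 9, so r8c1=9.
Step 30. [r4c9∈{2}] r4c9 has the single candidate 2 ⇒ r4c9=2.
Step 31. [r5c6∈{3}] nothing but 3 survives at r5c6 ⇒ r5c6=3.
Step 32. [r5c8∈{4}] r5c8 has the single candidate 4 ⇒ r5c8=4.
Step 33. [r3c3∈{8}] r3c3 is down to just 8, so r3c3=8.
Step 34. [r6c8∈{6}] only 6 remains possible at r6c8, so r6c8=6.
Step 35. [r8c2∈{6}] only 6 remains possible at r8c2, so r8c2=6.
Step 36. [r4c1∈{8}] nothing but 8 survives at r4c1. So r4c1=8.
Step 37. [r2c8∈{3}] nothing but 3 survives at r2c8, so r2c8=3.
Step 38. [r5c4∈{1}] only 1 remains possible at r5c4 ⇒ r5c4=1.
Step 39. [r3c6∈{9}] r3c6's peers cover all but 9, so r3c6=9.

Answer: 3 5 1 7 4 6 8 2 9 / 2 4 9 8 5 1 7 3 6 / 6 7 8 2 3 9 1 5 4 / 8 9 5 4 6 7 3 1 2 / 7 2 6 1 9 3 5 4 8 / 4 1 3 5 2 8 9 6 7 / 1 8 4 6 7 5 2 9 3 / 9 6 7 3 1 2 4 8 5 / 5 3 2 9 8 4 6 7 1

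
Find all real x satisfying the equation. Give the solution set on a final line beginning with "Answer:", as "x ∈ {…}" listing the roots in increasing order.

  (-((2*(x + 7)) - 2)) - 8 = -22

Step 1. [(-((2*(x + 7)) - 2)) - 8 = -22] 8 comes off first (add 8). So sub: -((2*(x + 7)) - 2) = -14.
Step 2. [-((2*(x + 7)) - 2) = -14] LHS negated; negate both sides, so neg: (2*(x + 7)) - 2 = 14.
Step 3. [(2*(x + 7)) - 2 = 14] 2 divides every term; factor it out ⇒ factor: (x + 7) - 1 = 7.
Step 4. [(x + 7) - 1 = 7] add 1: x sits inside (… - 1), so sub: x + 7 = 8.
Step 5. [x + 7 = 8] +7 is outermost — subtract 7 both sides ⇒ sub: x = 1.

Answer: x ∈ {1}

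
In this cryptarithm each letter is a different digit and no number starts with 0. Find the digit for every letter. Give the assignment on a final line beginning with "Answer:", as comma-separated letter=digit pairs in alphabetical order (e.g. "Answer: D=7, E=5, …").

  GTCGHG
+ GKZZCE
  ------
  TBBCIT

Step 1. [col 1: G + E ≡ T (mod 10)] several values work for E in column 1 (G + E ≡ T (mod 10), carry-in 0); try E=4 ⇒ E=4.
Step 2. [col 1: G + E ≡ T (mod 10)] T=7 is one option consistent with column 1 (G + E ≡ T (mod 10), carry-in 0) — take it ⇒ T=7.
Step 3. [col 1: G + E ≡ T (mod 10)] column 1 reads G+E+carry(0)=T with E=4, T=7; with digits 4,7 already taken and all letters distinct, the only value for G is 3 ⇒ G=3.
Step 4. [col 2: H + C ≡ I (mod 10)] no forcing yet in column 2 (carry-in 0); I=6 is free and consistent — try it, so I=6.
Step 5. [col 2: H + C ≡ I (mod 10)] column 2 (H + C ≡ I (mod 10), carry-in 0) doesn't pin H yet; pick H=5 and continue ⇒ H=5.
Step 6. [col 2: H + C ≡ I (mod 10)] column 2: given H=5, I=6, carry-in 0, and digits 3,4,5,6,7 already taken and all letters distinct, H+C≡I (mod 10) forces C=1. So C=1.
Step 7. [col 3: G + Z ≡ C (mod 10)] column 3 reads G+Z+carry(0)=C with G=3, C=1; with digits 1,3,4,5,6,7 already taken and all letters distinct, the only value for Z is 8. So Z=8.
Step 8. [col 4: C + Z ≡ B (mod 10)] column 4 reads C+Z+carry(1)=B with C=1, Z=8; with digits 1,3,4,5,6,7,8 already taken and all letters distinct, the only value for B is 0. So B=0.
Step 9. [col 5: T + K ≡ B (mod 10)] column 5: given T=7, B=0, carry-in 1, and digits 0,1,3,4,5,6,7,8 already taken and all letters distinct, T+K≡B (mod 10) forces K=2 ⇒ K=2.

Answer: B=0, C=1, E=4, G=3, H=5, I=6, K=2, T=7, Z=8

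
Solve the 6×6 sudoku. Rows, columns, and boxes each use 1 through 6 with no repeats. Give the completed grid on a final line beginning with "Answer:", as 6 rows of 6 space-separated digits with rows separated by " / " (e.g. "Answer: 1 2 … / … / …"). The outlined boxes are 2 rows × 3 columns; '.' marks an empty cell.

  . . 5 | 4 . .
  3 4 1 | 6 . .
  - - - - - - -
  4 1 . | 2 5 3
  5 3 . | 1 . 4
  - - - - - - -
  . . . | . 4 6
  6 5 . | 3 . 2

Step 1. [r5c2∈{2}] r5c2 is down to just 2 ⇒ r5c2=2.
Step 2. [r1c5∈{1,2,3}] 3 has one home in row 1: r1c5 ⇒ r1c5=3.
Step 3. [r4c3∈{2,6}] r4c3 is the only open cell in row 4 admitting 2. So r4c3=2.
Step 4. [r2c5∈{2}] only 2 remains possible at r2c5. So r2c5=2.
Step 5. [r6c5∈{1}] r6c5 has the single candidate 1 ⇒ r6c5=1.
Step 6. [r1c1∈{2}] nothing but 2 survives at r1c1, so r1c1=2.
Step 7. [r5c3∈{3}] r5c3's peers cover all but 3, so r5c3=3.
Step 8. [r1c2∈{6}] r1c2's peers cover all but 6, so r1c2=6.
Step 9. [r5c1∈{1}] r5c1 has the single candidate 1, so r5c1=1.
Step 10. [r5c4∈{5}] nothing but 5 survives at r5c4. So r5c4=5.
Step 11. [r2c6∈{5}] nothing but 5 survives at r2c6, so r2c6=5.
Step 12. [r6c3∈{4}] r6c3 is down to just 4. So r6c3=4.
Step 13. [r1c6∈{1}] nothing but 1 survives at r1c6 ⇒ r1c6=1.
Step 14. [r4c5∈{6}] r4c5 is down to just 6, so r4c5=6.
Step 15. [r3c3∈{6}] r3c3's peers cover all but 6, so r3c3=6.

Answer: 2 6 5 4 3 1 / 3 4 1 6 2 5 / 4 1 6 2 5 3 / 5 3 2 1 6 4 / 1 2 3 5 4 6 / 6 5 4 3 1 2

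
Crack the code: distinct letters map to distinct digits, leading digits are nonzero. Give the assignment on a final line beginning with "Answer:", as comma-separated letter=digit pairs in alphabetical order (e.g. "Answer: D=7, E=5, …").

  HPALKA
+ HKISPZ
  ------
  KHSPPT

Step 1. [col 1: A + Z ≡ T (mod 10)] column 1 (A + Z ≡ T (mod 10), carry-in 0) doesn't pin A yet; pick A=3 and continue. So A=3.
Step 2. [col 1: A + Z ≡ T (mod 10)] several values work for T in column 1 (A + Z ≡ T (mod 10), carry-in 0); try T=0 ⇒ T=0.
Step 3. [col 1: A + Z ≡ T (mod 10)] in column 1 we have A+Z≡T with carry-in 0; given A=3, T=0 and digits 0,3 already taken and all letters distinct, that pins Z to 7. So Z=7.
Step 4. [col 2: K + P ≡ P (mod 10)] column 2 reads K+P+carry(1)=P with nothing yet; with digits 0,3,7 already taken and all letters distinct, the only value for K is 9 ⇒ K=9.
Step 5. [col 2: K + P ≡ P (mod 10)] P=5 is one option consistent with column 2 (K + P ≡ P (mod 10), carry-in 1) — take it, so P=5.
Step 6. [col 3: L + S ≡ P (mod 10)] several values work for L in column 3 (L + S ≡ P (mod 10), carry-in 1); try L=8, so L=8.
Step 7. [col 3: L + S ≡ P (mod 10)] in column 3 we have L+S≡P with carry-in 1; given L=8, P=5 and digits 0,3,5,7,8,9 already taken and all letters distinct, that pins S to 6. So S=6.
Step 8. [col 4: A + I ≡ S (mod 10)] from column 4 (A=3, S=6, carry-in 1, digits 0,3,5,6,7,8,9 already taken and all letters distinct): I must equal 2. So I=2.
Step 9. [col 5: P + K ≡ H (mod 10)] from column 5 (P=5, K=9, carry-in 0, digits 0,2,3,5,6,7,8,9 already taken and all letters distinct): H must equal 4. So H=4.

Answer: A=3, H=4, I=2, K=9, L=8, P=5, S=6, T=0, Z=7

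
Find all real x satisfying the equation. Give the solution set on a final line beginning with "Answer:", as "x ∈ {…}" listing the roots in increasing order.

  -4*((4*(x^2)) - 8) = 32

Step 1. [-4*((4*(x^2)) - 8) = 32] -4·(inner) — divide through by -4. So div: (4*(x^2)) - 8 = -8.
Step 2. [(4*(x^2)) - 8 = -8] common factor 4 (LHS and -8) — divide through, so factor: (x^2) - 2 = -2.
Step 3. [(x^2) - 2 = -2] peel the -2: add 2 from each side. So sub: x^2 = 0.
Step 4. [x^2 = 0] LHS squared, RHS 0 ≥ 0: apply √ (±) ⇒ sqrt: x = 0.

Answer: x ∈ {0}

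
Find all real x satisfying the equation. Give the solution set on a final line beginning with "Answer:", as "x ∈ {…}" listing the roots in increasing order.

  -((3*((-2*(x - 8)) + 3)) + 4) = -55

Step 1. [-((3*((-2*(x - 8)) + 3)) + 4) = -55] flip signs both sides. So neg: (3*((-2*(x - 8)) + 3)) + 4 = 55.
Step 2. [(3*((-2*(x - 8)) + 3)) + 4 = 55] +4 is outermost — subtract 4 both sides. So sub: 3*((-2*(x - 8)) + 3) = 51.
Step 3. [3*((-2*(x - 8)) + 3) = 51] 3 out front; divide by 3, so div: (-2*(x - 8)) + 3 = 17.
Step 4. [(-2*(x - 8)) + 3 = 17] peel the +3: subtract 3 from each side ⇒ sub: -2*(x - 8) = 14.
Step 5. [-2*(x - 8) = 14] divide by the outer -2. So div: x - 8 = -7.
Step 6. [x - 8 = -7] peel the -8: add 8 from each side. So sub: x = 1.

Answer: x ∈ {1}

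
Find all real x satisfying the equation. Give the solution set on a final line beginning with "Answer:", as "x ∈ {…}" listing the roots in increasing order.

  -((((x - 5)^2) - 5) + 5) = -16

Step 1. [-((((x - 5)^2) - 5) + 5) = -16] leading − — multiply by −1 ⇒ neg: (((x - 5)^2) - 5) + 5 = 16.
Step 2. [(((x - 5)^2) - 5) + 5 = 16] peel the +5: subtract 5 from each side. So sub: ((x - 5)^2) - 5 = 11.
Step 3. [((x - 5)^2) - 5 = 11] the outer -5 inverts by adding 5, so sub: (x - 5)^2 = 16.
Step 4. [(x - 5)^2 = 16] √ both sides: 16 ≥ 0 gives two branches. So sqrt: x - 5 = 4 or -4.
Step 5. [x - 5 = 4 or -4] -5 is outermost — add 5 both sides, so sub: x = 9 or 1.

Answer: x ∈ {1, 9}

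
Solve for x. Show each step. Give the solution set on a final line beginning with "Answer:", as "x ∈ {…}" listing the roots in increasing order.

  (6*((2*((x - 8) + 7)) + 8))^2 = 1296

Step 1. [(6*((2*((x - 8) + 7)) + 8))^2 = 1296] √ both sides: 1296 ≥ 0 gives two branches, so sqrt: 6*((2*((x - 8) + 7)) + 8) = 36 or -36.
Step 2. [6*((2*((x - 8) + 7)) + 8) = 36 or -36] 6·(inner) — divide through by 6. So div: (2*((x - 8) + 7)) + 8 = 6 or -6.
Step 3. [(2*((x - 8) + 7)) + 8 = 6 or -6] 2 | LHS and 2 | 6 or -6: pull 2 out ⇒ factor: ((x - 8) + 7) + 4 = 3 or -3.
Step 4. [((x - 8) + 7) + 4 = 3 or -3] +4 is outermost — subtract 4 both sides ⇒ sub: (x - 8) + 7 = -1 or -7.
Step 5. [(x - 8) + 7 = -1 or -7] the outer +7 inverts by subtracting 7 ⇒ sub: x - 8 = -8 or -14.
Step 6. [x - 8 = -8 or -14] 8 comes off first (add 8). So sub: x = 0 or -6.

Answer: x ∈ {-6, 0}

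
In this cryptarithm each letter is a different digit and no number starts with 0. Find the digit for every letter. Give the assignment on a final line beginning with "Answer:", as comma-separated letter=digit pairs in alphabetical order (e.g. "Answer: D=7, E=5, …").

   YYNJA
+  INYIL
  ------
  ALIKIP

Step 1. [col 1: A + L ≡ P (mod 10)] several values work for A in column 1 (A + L ≡ P (mod 10), carry-in 0); try A=1, so A=1.
Step 2. [col 1: A + L ≡ P (mod 10)] no forcing yet in column 1 (carry-in 0); P=3 is free and consistent — try it ⇒ P=3.
Step 3. [col 1: A + L ≡ P (mod 10)] column 1 reads A+L+carry(0)=P with A=1, P=3; with digits 1,3 already taken and all letters distinct, the only value for L is 2, so L=2.
Step 4. [col 2: J + I ≡ I (mod 10)] column 2 reads J+I+carry(0)=I with nothing yet; with digits 1,2,3 already taken and all letters distinct, the only value for J is 0. So J=0.
Step 5. [col 2: J + I ≡ I (mod 10)] column 2 (J + I ≡ I (mod 10), carry-in 0) doesn't pin I yet; pick I=5 and continue, so I=5.
Step 6. [col 3: N + Y ≡ K (mod 10)] no forcing yet in column 3 (carry-in 0); N=8 is free and consistent — try it ⇒ N=8.
Step 7. [col 3: N + Y ≡ K (mod 10)] several values work for K in column 3 (N + Y ≡ K (mod 10), carry-in 0); try K=4 ⇒ K=4.
Step 8. [col 3: N + Y ≡ K (mod 10)] column 3: given N=8, K=4, carry-in 0, and digits 0,1,2,3,4,5,8 already taken and all letters distinct, N+Y≡K (mod 10) forces Y=6 ⇒ Y=6.

Answer: A=1, I=5, J=0, K=4, L=2, N=8, P=3, Y=6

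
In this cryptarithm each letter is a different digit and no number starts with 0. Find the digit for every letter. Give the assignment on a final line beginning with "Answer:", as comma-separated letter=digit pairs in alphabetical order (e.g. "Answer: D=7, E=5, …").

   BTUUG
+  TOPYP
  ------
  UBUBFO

Step 1. [col 1: G + P ≡ O (mod 10)] several values work for O in column 1 (G + P ≡ O (mod 10), carry-in 0); try O=2, so O=2.
Step 2. [col 1: G + P ≡ O (mod 10)] column 1 (G + P ≡ O (mod 10), carry-in 0) doesn't pin G yet; pick G=5 and continue ⇒ G=5.
Step 3. [U] the sum has 6 digits but both addends have 5; that extra leading digit U is the final carry, namely 1 ⇒ U=1.
Step 4. [col 1: G + P ≡ O (mod 10)] column 1: given G=5, O=2, carry-in 0, and digits 1,2,5 already taken and all letters distinct, G+P≡O (mod 10) forces P=7, so P=7.
Step 5. [col 2: U + Y ≡ F (mod 10)] F=6 is one option consistent with column 2 (U + Y ≡ F (mod 10), carry-in 1) — take it ⇒ F=6.
Step 6. [col 2: U + Y ≡ F (mod 10)] from column 2 (U=1, F=6, carry-in 1, digits 1,2,5,6,7 already taken and all letters distinct): Y must equal 4, so Y=4.
Step 7. [col 3: U + P ≡ B (mod 10)] column 3 reads U+P+carry(0)=B with U=1, P=7; with digits 1,2,4,5,6,7 already taken and all letters distinct, the only value for B is 8. So B=8.
Step 8. [col 4: T + O ≡ U (mod 10)] from column 4 (O=2, U=1, carry-in 0, digits 1,2,4,5,6,7,8 already taken and all letters distinct): T must equal 9, so T=9.

Answer: B=8, F=6, G=5, O=2, P=7, T=9, U=1, Y=4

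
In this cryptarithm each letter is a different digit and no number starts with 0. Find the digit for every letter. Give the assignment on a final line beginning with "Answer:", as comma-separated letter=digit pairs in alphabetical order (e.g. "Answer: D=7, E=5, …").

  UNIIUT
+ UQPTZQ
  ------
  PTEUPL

Step 1. [col 1: T + Q ≡ L (mod 10)] T=9 is one option consistent with column 1 (T + Q ≡ L (mod 10), carry-in 0) — take it, so T=9.
Step 2. [col 1: T + Q ≡ L (mod 10)] Q=8 is one option consistent with column 1 (T + Q ≡ L (mod 10), carry-in 0) — take it. So Q=8.
Step 3. [col 1: T + Q ≡ L (mod 10)] from column 1 (T=9, Q=8, carry-in 0, digits 8,9 already taken and all letters distinct): L must equal 7, so L=7.
Step 4. [col 2: U + Z ≡ P (mod 10)] several values work for P in column 2 (U + Z ≡ P (mod 10), carry-in 1); try P=6. So P=6.
Step 5. [col 2: U + Z ≡ P (mod 10)] column 2 (U + Z ≡ P (mod 10), carry-in 1) doesn't pin Z yet; pick Z=2 and continue ⇒ Z=2.
Step 6. [col 2: U + Z ≡ P (mod 10)] column 2 reads U+Z+carry(1)=P with Z=2, P=6; with digits 2,6,7,8,9 already taken and all letters distinct, the only value for U is 3 ⇒ U=3.
Step 7. [col 3: I + T ≡ U (mod 10)] column 3: given T=9, U=3, carry-in 0, and digits 2,3,6,7,8,9 already taken and all letters distinct, I+T≡U (mod 10) forces I=4 ⇒ I=4.
Step 8. [col 4: I + P ≡ E (mod 10)] in column 4 we have I+P≡E with carry-in 1; given I=4, P=6 and digits 2,3,4,6,7,8,9 already taken and all letters distinct, that pins E to 1, so E=1.
Step 9. [col 5: N + Q ≡ T (mod 10)] column 5: given Q=8, T=9, carry-in 1, and digits 1,2,3,4,6,7,8,9 already taken and all letters distinct, N+Q≡T (mod 10) forces N=0. So N=0.

Answer: E=1, I=4, L=7, N=0, P=6, Q=8, T=9, U=3, Z=2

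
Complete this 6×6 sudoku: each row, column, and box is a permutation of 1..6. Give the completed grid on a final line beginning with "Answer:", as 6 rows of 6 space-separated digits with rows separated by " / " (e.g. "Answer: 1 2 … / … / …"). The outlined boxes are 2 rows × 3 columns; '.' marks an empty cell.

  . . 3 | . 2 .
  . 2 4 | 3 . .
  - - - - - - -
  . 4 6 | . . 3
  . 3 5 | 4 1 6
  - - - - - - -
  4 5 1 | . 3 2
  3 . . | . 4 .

Step 1. [r1c2∈{1,6}] 1 has one home in col 2: r1c2 ⇒ r1c2=1.
Step 2. [r2c5∈{5,6}] 6 has one home in col 5: r2c5 ⇒ r2c5=6.
Step 3. [r1c4∈{5}] r1c4 has the single candidate 5 ⇒ r1c4=5.
Step 4. [r6c4∈{1,6}] r6c4 is the only open cell in col 4 admitting 1. So r6c4=1.
Step 5. [r4c1∈{2}] r4c1 is down to just 2, so r4c1=2.
Step 6. [r3c1∈{1}] nothing but 1 survives at r3c1 ⇒ r3c1=1.
Step 7. [r1c1∈{6}] nothing but 6 survives at r1c1, so r1c1=6.
Step 8. [r5c4∈{6}] r5c4's peers cover all but 6, so r5c4=6.
Step 9. [r6c3∈{2}] r6c3 has the single candidate 2 ⇒ r6c3=2.
Step 10. [r2c6∈{1}] nothing but 1 survives at r2c6, so r2c6=1.
Step 11. [r1c6∈{4}] r1c6 is down to just 4, so r1c6=4.
Step 12. [r2c1∈{5}] nothing but 5 survives at r2c1. So r2c1=5.
Step 13. [r3c4∈{2}] r3c4's peers cover all but 2, so r3c4=2.
Step 14. [r3c5∈{5}] only 5 remains possible at r3c5 ⇒ r3c5=5.
Step 15. [r6c2∈{6}] nothing but 6 survives at r6c2. So r6c2=6.
Step 16. [r6c6∈{5}] nothing but 5 survives at r6c6 ⇒ r6c6=5.

Answer: 6 1 3 5 2 4 / 5 2 4 3 6 1 / 1 4 6 2 5 3 / 2 3 5 4 1 6 / 4 5 1 6 3 2 / 3 6 2 1 4 5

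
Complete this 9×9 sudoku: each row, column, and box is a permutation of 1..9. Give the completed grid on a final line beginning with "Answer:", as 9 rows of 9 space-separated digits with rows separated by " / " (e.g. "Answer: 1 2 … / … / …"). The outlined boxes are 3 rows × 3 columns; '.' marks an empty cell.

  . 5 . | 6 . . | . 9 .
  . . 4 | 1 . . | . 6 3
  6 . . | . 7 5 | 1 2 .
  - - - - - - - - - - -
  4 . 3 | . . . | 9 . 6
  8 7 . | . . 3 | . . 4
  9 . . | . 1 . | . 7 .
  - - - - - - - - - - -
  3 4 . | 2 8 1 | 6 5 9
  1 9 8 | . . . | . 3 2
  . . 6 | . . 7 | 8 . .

Step 1. [r3c4∈{3,4,8,9}] in row 3, 4 fits only at r3c4 ⇒ r3c4=4.
Step 2. [r8c4∈{5}] nothing but 5 survives at r8c4 ⇒ r8c4=5.
Step 3. [r5c5∈{2,5,6,9}] across row 5, 6 lands solely at r5c5. So r5c5=6.
Step 4. [r1c9∈{7,8}] col 9 places 7 nowhere but r1c9. So r1c9=7.
Step 5. [r1c1∈{2}] r1c1's peers cover all but 2, so r1c1=2.
Step 6. [r6c9∈{5,8}] in col 9, 5 fits only at r6c9 ⇒ r6c9=5.
Step 7. [r6c3∈{2}] r6c3 has the single candidate 2, so r6c3=2.
Step 8. [r1c6∈{8}] r1c6 is down to just 8, so r1c6=8.
Step 9. [r8c5∈{4}] r8c5's peers cover all but 4, so r8c5=4.
Step 10. [r5c8∈{1}] r5c8's peers cover all but 1. So r5c8=1.
Step 11. [r9c4∈{3,9}] r9c4 is the only open cell in col 4 admitting 3 ⇒ r9c4=3.
Step 12. [r4c6∈{2}] r4c6's peers cover all but 2. So r4c6=2.
Step 13. [r2c6∈{9}] r2c6 has the single candidate 9. So r2c6=9.
Step 14. [r4c8∈{8}] r4c8 has the single candidate 8 ⇒ r4c8=8.
Step 15. [r3c9∈{8}] r3c9 is down to just 8, so r3c9=8.
Step 16. [r4c5∈{5}] r4c5's peers cover all but 5. So r4c5=5.
Step 17. [r6c7∈{3}] r6c7's peers cover all but 3, so r6c7=3.
Step 18. [r9c8∈{4}] r9c8 has the single candidate 4, so r9c8=4.
Step 19. [r6c6∈{4}] r6c6 is down to just 4. So r6c6=4.
Step 20. [r6c2∈{6}] only 6 remains possible at r6c2. So r6c2=6.
Step 21. [r5c4∈{9}] r5c4 has the single candidate 9. So r5c4=9.
Step 22. [r1c5∈{3}] r1c5 is down to just 3, so r1c5=3.
Step 23. [r8c7∈{7}] r8c7 is down to just 7, so r8c7=7.
Step 24. [r9c9∈{1}] only 1 remains possible at r9c9, so r9c9=1.
Step 25. [r2c1∈{7}] only 7 remains possible at r2c1, so r2c1=7.
Step 26. [r9c2∈{2}] only 2 remains possible at r9c2, so r9c2=2.
Step 27. [r2c7∈{5}] r2c7's peers cover all but 5. So r2c7=5.
Step 28. [r5c7∈{2}] only 2 remains possible at r5c7. So r5c7=2.
Step 29. [r9c5∈{9}] only 9 remains possible at r9c5. So r9c5=9.
Step 30. [r2c5∈{2}] r2c5 is down to just 2, so r2c5=2.
Step 31. [r8c6∈{6}] r8c6 has the single candidate 6, so r8c6=6.
Step 32. [r4c4∈{7}] r4c4 has the single candidate 7. So r4c4=7.
Step 33. [r6c4∈{8}] r6c4's peers cover all but 8 ⇒ r6c4=8.
Step 34. [r5c3∈{5}] nothing but 5 survives at r5c3 ⇒ r5c3=5.
Step 35. [r3c2∈{3}] only 3 remains possible at r3c2. So r3c2=3.
Step 36. [r7c3∈{7}] r7c3 is down to just 7, so r7c3=7.
Step 37. [r3c3∈{9}] r3c3 is down to just 9. So r3c3=9.
Step 38. [r4c2∈{1}] r4c2 is down to just 1, so r4c2=1.
Step 39. [r1c3∈{1}] r1c3's peers cover all but 1. So r1c3=1.
Step 40. [r2c2∈{8}] r2c2 is down to just 8. So r2c2=8.
Step 41. [r9c1∈{5}] r9c1's peers cover all but 5 ⇒ r9c1=5.
Step 42. [r1c7∈{4}] r1c7's peers cover all but 4, so r1c7=4.

Answer: 2 5 1 6 3 8 4 9 7 / 7 8 4 1 2 9 5 6 3 / 6 3 9 4 7 5 1 2 8 / 4 1 3 7 5 2 9 8 6 / 8 7 5 9 6 3 2 1 4 / 9 6 2 8 1 4 3 7 5 / 3 4 7 2 8 1 6 5 9 / 1 9 8 5 4 6 7 3 2 / 5 2 6 3 9 7 8 4 1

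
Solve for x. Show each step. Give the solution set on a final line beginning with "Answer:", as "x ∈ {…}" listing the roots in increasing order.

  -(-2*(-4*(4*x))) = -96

Step 1. [-(-2*(-4*(4*x))) = -96] flip signs both sides ⇒ neg: -2*(-4*(4*x)) = 96.
Step 2. [-2*(-4*(4*x)) = 96] divide by the outer -2, so div: -4*(4*x) = -48.
Step 3. [-4*(4*x) = -48] LHS = -4·(…); ÷-4 both sides. So div: 4*x = 12.
Step 4. [4*x = 12] 4 out front; divide by 4, so div: x = 3.

Answer: x ∈ {3}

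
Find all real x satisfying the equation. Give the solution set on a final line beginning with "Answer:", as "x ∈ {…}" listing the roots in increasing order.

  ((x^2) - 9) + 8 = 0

Step 1. [((x^2) - 9) + 8 = 0] the outer +8 inverts by subtracting 8 ⇒ sub: (x^2) - 9 = -8.
Step 2. [(x^2) - 9 = -8] 9 comes off first (add 9), so sub: x^2 = 1.
Step 3. [x^2 = 1] √ both sides: 1 ≥ 0 gives two branches, so sqrt: x = 1 or -1.

Answer: x ∈ {-1, 1}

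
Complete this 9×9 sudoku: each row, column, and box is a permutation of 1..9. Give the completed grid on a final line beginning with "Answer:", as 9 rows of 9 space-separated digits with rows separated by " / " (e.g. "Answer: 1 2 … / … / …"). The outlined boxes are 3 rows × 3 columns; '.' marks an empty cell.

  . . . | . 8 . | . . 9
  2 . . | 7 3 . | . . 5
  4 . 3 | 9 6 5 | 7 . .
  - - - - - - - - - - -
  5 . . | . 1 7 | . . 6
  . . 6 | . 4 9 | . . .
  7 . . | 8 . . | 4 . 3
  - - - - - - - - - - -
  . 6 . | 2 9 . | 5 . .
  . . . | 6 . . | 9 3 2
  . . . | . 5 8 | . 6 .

Step 1. [r9c7∈{1}] only 1 remains possible at r9c7. So r9c7=1.
Step 2. [r3c8∈{1,2,8}] r3c8 is the only open cell in row 3 admitting 2 ⇒ r3c8=2.
Step 3. [r1c4∈{1,4}] r1c4 is the only open cell in col 4 admitting 1. So r1c4=1.
Step 4. [r9c4∈{3,4}] r9c4 is the only open cell in col 4 admitting 4 ⇒ r9c4=4.
Step 5. [r9c9∈{7}] r9c9 is down to just 7 ⇒ r9c9=7.
Step 6. [r7c3∈{1,4,7,8}] row 7 places 7 nowhere but r7c3, so r7c3=7.
Step 7. [r8c6∈{1}] nothing but 1 survives at r8c6. So r8c6=1.
Step 8. [r8c1∈{8}] only 8 remains possible at r8c1. So r8c1=8.
Step 9. [r9c1∈{3,9}] 9 has one home in col 1: r9c1, so r9c1=9.
Step 10. [r9c2∈{2,3}] row 9 places 3 nowhere but r9c2 ⇒ r9c2=3.
Step 11. [r6c5∈{2}] nothing but 2 survives at r6c5. So r6c5=2.
Step 12. [r6c8∈{1,5,9}] in row 6, 5 fits only at r6c8 ⇒ r6c8=5.
Step 13. [r4c8∈{8,9}] r4c8 is the only open cell in col 8 admitting 9 ⇒ r4c8=9.
Step 14. [r1c8∈{4}] only 4 remains possible at r1c8. So r1c8=4.
Step 15. [r7c8∈{8}] nothing but 8 survives at r7c8. So r7c8=8.
Step 16. [r2c8∈{1}] r2c8 has the single candidate 1. So r2c8=1.
Step 17. [r6c3∈{1,9}] col 3 places 1 nowhere but r6c3, so r6c3=1.
Step 18. [r3c9∈{8}] only 8 remains possible at r3c9 ⇒ r3c9=8.
Step 19. [r2c3∈{8,9}] in col 3, 9 fits only at r2c3, so r2c3=9.
Step 20. [r4c3∈{2,4,8}] in col 3, 8 fits only at r4c3. So r4c3=8.
Step 21. [r4c2∈{2,4}] r4c2 is the only open cell in row 4 admitting 4 ⇒ r4c2=4.
Step 22. [r1c3∈{5}] r1c3 is down to just 5. So r1c3=5.
Step 23. [r5c7∈{2,8}] 8 has one home in row 5: r5c7 ⇒ r5c7=8.
Step 24. [r5c4∈{3,5}] 5 has one home in row 5: r5c4. So r5c4=5.
Step 25. [r1c1∈{6}] r1c1 has the single candidate 6 ⇒ r1c1=6.
Step 26. [r7c1∈{1}] r7c1 has the single candidate 1 ⇒ r7c1=1.
Step 27. [r4c4∈{3}] r4c4's peers cover all but 3. So r4c4=3.
Step 28. [r8c3∈{4}] r8c3's peers cover all but 4, so r8c3=4.
Step 29. [r6c2∈{9}] r6c2 is down to just 9, so r6c2=9.
Step 30. [r5c2∈{2}] r5c2's peers cover all but 2 ⇒ r5c2=2.
Step 31. [r5c1∈{3}] r5c1 is down to just 3. So r5c1=3.
Step 32. [r2c7∈{6}] r2c7 is down to just 6 ⇒ r2c7=6.
Step 33. [r2c6∈{4}] nothing but 4 survives at r2c6. So r2c6=4.
Step 34. [r8c5∈{7}] r8c5 has the single candidate 7 ⇒ r8c5=7.
Step 35. [r5c8∈{7}] r5c8 is down to just 7, so r5c8=7.
Step 36. [r9c3∈{2}] nothing but 2 survives at r9c3, so r9c3=2.
Step 37. [r3c2∈{1}] r3c2 is down to just 1. So r3c2=1.
Step 38. [r7c9∈{4}] only 4 remains possible at r7c9, so r7c9=4.
Step 39. [r1c2∈{7}] r1c2 has the single candidate 7. So r1c2=7.
Step 40. [r7c6∈{3}] r7c6 has the single candidate 3, so r7c6=3.
Step 41. [r5c9∈{1}] nothing but 1 survives at r5c9 ⇒ r5c9=1.
Step 42. [r1c6∈{2}] only 2 remains possible at r1c6 ⇒ r1c6=2.
Step 43. [r4c7∈{2}] r4c7 is down to just 2 ⇒ r4c7=2.
Step 44. [r6c6∈{6}] r6c6's peers cover all but 6 ⇒ r6c6=6.
Step 45. [r1c7∈{3}] r1c7 has the single candidate 3, so r1c7=3.
Step 46. [r2c2∈{8}] r2c2 is down to just 8 ⇒ r2c2=8.
Step 47. [r8c2∈{5}] only 5 remains possible at r8c2, so r8c2=5.

Answer: 6 7 5 1 8 2 3 4 9 / 2 8 9 7 3 4 6 1 5 / 4 1 3 9 6 5 7 2 8 / 5 4 8 3 1 7 2 9 6 / 3 2 6 5 4 9 8 7 1 / 7 9 1 8 2 6 4 5 3 / 1 6 7 2 9 3 5 8 4 / 8 5 4 6 7 1 9 3 2 / 9 3 2 4 5 8 1 6 7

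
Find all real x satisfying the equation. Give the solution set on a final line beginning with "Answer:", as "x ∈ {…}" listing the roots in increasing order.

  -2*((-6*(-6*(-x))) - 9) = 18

Step 1. [-2*((-6*(-6*(-x))) - 9) = 18] divide by the outer -2, so div: (-6*(-6*(-x))) - 9 = -9.
Step 2. [(-6*(-6*(-x))) - 9 = -9] -9 is outermost — add 9 both sides ⇒ sub: -6*(-6*(-x)) = 0.
Step 3. [-6*(-6*(-x)) = 0] divide by the outer -6 ⇒ div: -6*(-x) = 0.
Step 4. [-6*(-x) = 0] LHS = -6·(…); ÷-6 both sides, so div: -x = 0.
Step 5. [-x = 0] leading − — multiply by −1, so neg: x = 0.

Answer: x ∈ {0}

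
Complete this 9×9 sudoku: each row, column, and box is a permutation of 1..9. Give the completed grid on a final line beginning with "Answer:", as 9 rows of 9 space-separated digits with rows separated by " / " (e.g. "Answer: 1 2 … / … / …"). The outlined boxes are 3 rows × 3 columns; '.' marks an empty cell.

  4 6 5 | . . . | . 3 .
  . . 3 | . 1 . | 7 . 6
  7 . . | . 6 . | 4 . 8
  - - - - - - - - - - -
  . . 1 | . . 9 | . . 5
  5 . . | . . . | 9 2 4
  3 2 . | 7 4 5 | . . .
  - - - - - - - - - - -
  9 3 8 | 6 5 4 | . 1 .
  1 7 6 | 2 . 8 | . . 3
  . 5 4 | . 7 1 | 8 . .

Step 1. [r5c2∈{8}] nothing but 8 survives at r5c2, so r5c2=8.
Step 2. [r2c6∈{2}] only 2 remains possible at r2c6. So r2c6=2.
Step 3. [r2c2∈{9}] r2c2's peers cover all but 9, so r2c2=9.
Step 4. [r5c5∈{3}] r5c5 has the single candidate 3, so r5c5=3.
Step 5. [r4c4∈{8}] r4c4's peers cover all but 8, so r4c4=8.
Step 6. [r1c4∈{9}] r1c4's peers cover all but 9, so r1c4=9.
Step 7. [r9c8∈{6,9}] 6 has one home in row 9: r9c8, so r9c8=6.
Step 8. [r7c7∈{2}] only 2 remains possible at r7c7. So r7c7=2.
Step 9. [r2c8∈{5}] r2c8's peers cover all but 5 ⇒ r2c8=5.
Step 10. [r1c7∈{1}] nothing but 1 survives at r1c7, so r1c7=1.
Step 11. [r4c7∈{3,6}] r4c7 is the only open cell in row 4 admitting 3, so r4c7=3.
Step 12. [r3c4∈{3,5}] 5 has one home in row 3: r3c4. So r3c4=5.
Step 13. [r8c5∈{9}] r8c5 has the single candidate 9. So r8c5=9.
Step 14. [r2c4∈{4}] r2c4 is down to just 4, so r2c4=4.
Step 15. [r4c1∈{6}] only 6 remains possible at r4c1. So r4c1=6.
Step 16. [r3c8∈{9}] r3c8 has the single candidate 9. So r3c8=9.
Step 17. [r6c8∈{8}] nothing but 8 survives at r6c8, so r6c8=8.
Step 18. [r8c7∈{5}] r8c7's peers cover all but 5, so r8c7=5.
Step 19. [r4c5∈{2}] only 2 remains possible at r4c5. So r4c5=2.
Step 20. [r3c6∈{3}] r3c6 has the single candidate 3, so r3c6=3.
Step 21. [r1c9∈{2}] r1c9 is down to just 2. So r1c9=2.
Step 22. [r7c9∈{7}] r7c9 has the single candidate 7 ⇒ r7c9=7.
Step 23. [r8c8∈{4}] r8c8's peers cover all but 4 ⇒ r8c8=4.
Step 24. [r5c6∈{6}] r5c6 is down to just 6. So r5c6=6.
Step 25. [r9c4∈{3}] r9c4 has the single candidate 3. So r9c4=3.
Step 26. [r6c3∈{9}] r6c3 is down to just 9, so r6c3=9.
Step 27. [r4c8∈{7}] r4c8 is down to just 7 ⇒ r4c8=7.
Step 28. [r2c1∈{8}] only 8 remains possible at r2c1, so r2c1=8.
Step 29. [r9c1∈{2}] nothing but 2 survives at r9c1, so r9c1=2.
Step 30. [r4c2∈{4}] nothing but 4 survives at r4c2 ⇒ r4c2=4.
Step 31. [r3c3∈{2}] r3c3 has the single candidate 2, so r3c3=2.
Step 32. [r6c9∈{1}] r6c9 has the single candidate 1, so r6c9=1.
Step 33. [r6c7∈{6}] nothing but 6 survives at r6c7. So r6c7=6.
Step 34. [r5c3∈{7}] r5c3's peers cover all but 7. So r5c3=7.
Step 35. [r3c2∈{1}] r3c2's peers cover all but 1. So r3c2=1.
Step 36. [r1c6∈{7}] r1c6 is down to just 7 ⇒ r1c6=7.
Step 37. [r5c4∈{1}] nothing but 1 survives at r5c4. So r5c4=1.
Step 38. [r1c5∈{8}] r1c5's peers cover all but 8, so r1c5=8.
Step 39. [r9c9∈{9}] nothing but 9 survives at r9c9 ⇒ r9c9=9.

Answer: 4 6 5 9 8 7 1 3 2 / 8 9 3 4 1 2 7 5 6 / 7 1 2 5 6 3 4 9 8 / 6 4 1 8 2 9 3 7 5 / 5 8 7 1 3 6 9 2 4 / 3 2 9 7 4 5 6 8 1 / 9 3 8 6 5 4 2 1 7 / 1 7 6 2 9 8 5 4 3 / 2 5 4 3 7 1 8 6 9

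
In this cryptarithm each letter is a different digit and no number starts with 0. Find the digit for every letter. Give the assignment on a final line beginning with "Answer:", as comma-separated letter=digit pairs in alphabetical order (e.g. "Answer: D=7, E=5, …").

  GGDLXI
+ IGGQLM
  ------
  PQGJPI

Step 1. [col 1: I + M ≡ I (mod 10)] from column 1 (nothing yet, carry-in 0, all letters distinct, none taken yet): M must equal 0 ⇒ M=0.
Step 2. [col 1: I + M ≡ I (mod 10)] several values work for I in column 1 (I + M ≡ I (mod 10), carry-in 0); try I=4. So I=4.
Step 3. [col 2: X + L ≡ P (mod 10)] no forcing yet in column 2 (carry-in 0); P=5 is free and consistent — try it. So P=5.
Step 4. [col 2: X + L ≡ P (mod 10)] column 2 (X + L ≡ P (mod 10), carry-in 0) doesn't pin X yet; pick X=7 and continue, so X=7.
Step 5. [col 2: X + L ≡ P (mod 10)] in column 2 we have X+L≡P with carry-in 0; given X=7, P=5 and digits 0,4,5,7 already taken and all letters distinct, that pins L to 8. So L=8.
Step 6. [col 3: L + Q ≡ J (mod 10)] no forcing yet in column 3 (carry-in 1); Q=3 is free and consistent — try it. So Q=3.
Step 7. [col 3: L + Q ≡ J (mod 10)] column 3: given L=8, Q=3, carry-in 1, and digits 0,3,4,5,7,8 already taken and all letters distinct, L+Q≡J (mod 10) forces J=2, so J=2.
Step 8. [col 4: D + G ≡ G (mod 10)] column 4 reads D+G+carry(1)=G with nothing yet; with digits 0,2,3,4,5,7,8 already taken and all letters distinct, the only value for D is 9, so D=9.
Step 9. [col 4: D + G ≡ G (mod 10)] G=1 is one option consistent with column 4 (D + G ≡ G (mod 10), carry-in 1) — take it, so G=1.

Answer: D=9, G=1, I=4, J=2, L=8, M=0, P=5, Q=3, X=7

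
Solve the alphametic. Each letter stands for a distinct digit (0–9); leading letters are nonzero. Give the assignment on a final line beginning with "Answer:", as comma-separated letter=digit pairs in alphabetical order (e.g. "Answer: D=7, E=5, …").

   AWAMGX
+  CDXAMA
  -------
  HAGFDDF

Step 1. [H] H is the leading digit of a 7-digit sum of two 6-digit numbers; the final carry is exactly 1 ⇒ H=1.
Step 2. [col 1: X + A ≡ F (mod 10)] several values work for X in column 1 (X + A ≡ F (mod 10), carry-in 0); try X=8. So X=8.
Step 3. [col 1: X + A ≡ F (mod 10)] F=3 is one option consistent with column 1 (X + A ≡ F (mod 10), carry-in 0) — take it, so F=3.
Step 4. [col 1: X + A ≡ F (mod 10)] column 1 reads X+A+carry(0)=F with X=8, F=3; with digits 1,3,8 already taken and all letters distinct, the only value for A is 5, so A=5.
Step 5. [col 2: G + M ≡ D (mod 10)] column 2 (G + M ≡ D (mod 10), carry-in 1) doesn't pin G yet; pick G=4 and continue. So G=4.
Step 6. [col 2: G + M ≡ D (mod 10)] no forcing yet in column 2 (carry-in 1); D=7 is free and consistent — try it ⇒ D=7.
Step 7. [col 2: G + M ≡ D (mod 10)] column 2: given G=4, D=7, carry-in 1, and digits 1,3,4,5,7,8 already taken and all letters distinct, G+M≡D (mod 10) forces M=2 ⇒ M=2.
Step 8. [col 5: W + D ≡ G (mod 10)] column 5 reads W+D+carry(1)=G with D=7, G=4; with digits 1,2,3,4,5,7,8 already taken and all letters distinct, the only value for W is 6. So W=6.
Step 9. [col 6: A + C ≡ A (mod 10)] in column 6 we have A+C≡A with carry-in 1; given A=5 and digits 1,2,3,4,5,6,7,8 already taken and all letters distinct, that pins C to 9, so C=9.

Answer: A=5, C=9, D=7, F=3, G=4, H=1, M=2, W=6, X=8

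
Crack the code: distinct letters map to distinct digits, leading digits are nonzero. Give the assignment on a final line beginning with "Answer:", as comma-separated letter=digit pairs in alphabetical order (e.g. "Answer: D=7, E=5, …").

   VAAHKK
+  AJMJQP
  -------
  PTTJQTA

Step 1. [col 1: K + P ≡ A (mod 10)] column 1 (K + P ≡ A (mod 10), carry-in 0) doesn't pin P yet; pick P=1 and continue. So P=1.
Step 2. [col 1: K + P ≡ A (mod 10)] no forcing yet in column 1 (carry-in 0); K=5 is free and consistent — try it, so K=5.
Step 3. [col 1: K + P ≡ A (mod 10)] column 1 reads K+P+carry(0)=A with K=5, P=1; with digits 1,5 already taken and all letters distinct, the only value for A is 6. So A=6.
Step 4. [col 2: K + Q ≡ T (mod 10)] several values work for Q in column 2 (K + Q ≡ T (mod 10), carry-in 0); try Q=9. So Q=9.
Step 5. [col 2: K + Q ≡ T (mod 10)] from column 2 (K=5, Q=9, carry-in 0, digits 1,5,6,9 already taken and all letters distinct): T must equal 4. So T=4.
Step 6. [col 3: H + J ≡ Q (mod 10)] no forcing yet in column 3 (carry-in 1); J=8 is free and consistent — try it, so J=8.
Step 7. [col 3: H + J ≡ Q (mod 10)] in column 3 we have H+J≡Q with carry-in 1; given J=8, Q=9 and digits 1,4,5,6,8,9 already taken and all letters distinct, that pins H to 0. So H=0.
Step 8. [col 4: A + M ≡ J (mod 10)] from column 4 (A=6, J=8, carry-in 0, digits 0,1,4,5,6,8,9 already taken and all letters distinct): M must equal 2 ⇒ M=2.
Step 9. [col 6: V + A ≡ T (mod 10)] column 6: given A=6, T=4, carry-in 1, and digits 0,1,2,4,5,6,8,9 already taken and all letters distinct, V+A≡T (mod 10) forces V=7, so V=7.

Answer: A=6, H=0, J=8, K=5, M=2, P=1, Q=9, T=4, V=7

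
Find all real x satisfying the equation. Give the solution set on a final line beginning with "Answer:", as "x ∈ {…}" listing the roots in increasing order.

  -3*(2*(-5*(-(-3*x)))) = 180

Step 1. [-3*(2*(-5*(-(-3*x)))) = 180] -3·(inner) — divide through by -3 ⇒ div: 2*(-5*(-(-3*x))) = -60.
Step 2. [2*(-5*(-(-3*x))) = -60] leading coefficient 2: divide by 2 ⇒ div: -5*(-(-3*x)) = -30.
Step 3. [-5*(-(-3*x)) = -30] leading coefficient -5: divide by -5. So div: -(-3*x) = 6.
Step 4. [-(-3*x) = 6] LHS negated; negate both sides. So neg: -3*x = -6.
Step 5. [-3*x = -6] -3·(inner) — divide through by -3 ⇒ div: x = 2.

Answer: x ∈ {2}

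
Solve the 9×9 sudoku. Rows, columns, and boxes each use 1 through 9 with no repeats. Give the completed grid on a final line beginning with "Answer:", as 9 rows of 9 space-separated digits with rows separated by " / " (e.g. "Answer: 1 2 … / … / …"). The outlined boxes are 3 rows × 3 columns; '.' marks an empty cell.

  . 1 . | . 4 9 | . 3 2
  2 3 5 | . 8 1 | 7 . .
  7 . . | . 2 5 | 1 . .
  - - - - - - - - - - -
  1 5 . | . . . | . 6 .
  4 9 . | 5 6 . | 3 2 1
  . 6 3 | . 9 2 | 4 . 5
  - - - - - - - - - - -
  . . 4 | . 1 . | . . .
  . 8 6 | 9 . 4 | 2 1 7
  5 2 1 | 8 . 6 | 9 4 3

Step 1. [r4c7∈{8}] r4c7 has the single candidate 8. So r4c7=8.
Step 2. [r1c4∈{6,7}] across row 1, 7 lands solely at r1c4. So r1c4=7.
Step 3. [r2c8∈{9}] r2c8 is down to just 9, so r2c8=9.
Step 4. [r3c4∈{3,6}] row 3 places 3 nowhere but r3c4 ⇒ r3c4=3.
Step 5. [r3c9∈{4,6,8}] across row 3, 6 lands solely at r3c9. So r3c9=6.
Step 6. [r1c3∈{8}] r1c3's peers cover all but 8. So r1c3=8.
Step 7. [r7c8∈{5,8}] col 8 places 5 nowhere but r7c8 ⇒ r7c8=5.
Step 8. [r8c1∈{3}] only 3 remains possible at r8c1 ⇒ r8c1=3.
Step 9. [r5c3∈{7}] nothing but 7 survives at r5c3 ⇒ r5c3=7.
Step 10. [r7c6∈{3,7}] 3 has one home in row 7: r7c6 ⇒ r7c6=3.
Step 11. [r4c5∈{3,7}] row 4 places 3 nowhere but r4c5. So r4c5=3.
Step 12. [r3c3∈{9}] only 9 remains possible at r3c3, so r3c3=9.
Step 13. [r3c8∈{8}] nothing but 8 survives at r3c8. So r3c8=8.
Step 14. [r7c1∈{9}] r7c1 is down to just 9, so r7c1=9.
Step 15. [r4c6∈{7}] nothing but 7 survives at r4c6. So r4c6=7.
Step 16. [r1c1∈{6}] r1c1 is down to just 6 ⇒ r1c1=6.
Step 17. [r7c7∈{6}] r7c7 has the single candidate 6. So r7c7=6.
Step 18. [r6c4∈{1}] r6c4 is down to just 1, so r6c4=1.
Step 19. [r7c2∈{7}] r7c2 has the single candidate 7. So r7c2=7.
Step 20. [r6c8∈{7}] nothing but 7 survives at r6c8. So r6c8=7.
Step 21. [r2c9∈{4}] r2c9 is down to just 4, so r2c9=4.
Step 22. [r8c5∈{5}] r8c5 has the single candidate 5. So r8c5=5.
Step 23. [r2c4∈{6}] r2c4 is down to just 6. So r2c4=6.
Step 24. [r7c9∈{8}] r7c9's peers cover all but 8 ⇒ r7c9=8.
Step 25. [r9c5∈{7}] r9c5 is down to just 7. So r9c5=7.
Step 26. [r3c2∈{4}] only 4 remains possible at r3c2 ⇒ r3c2=4.
Step 27. [r7c4∈{2}] r7c4 is down to just 2, so r7c4=2.
Step 28. [r1c7∈{5}] r1c7's peers cover all but 5. So r1c7=5.
Step 29. [r4c9∈{9}] r4c9 is down to just 9 ⇒ r4c9=9.
Step 30. [r4c3∈{2}] r4c3's peers cover all but 2 ⇒ r4c3=2.
Step 31. [r4c4∈{4}] r4c4 has the single candidate 4 ⇒ r4c4=4.
Step 32. [r5c6∈{8}] r5c6 has the single candidate 8 ⇒ r5c6=8.
Step 33. [r6c1∈{8}] only 8 remains possible at r6c1 ⇒ r6c1=8.

Answer: 6 1 8 7 4 9 5 3 2 / 2 3 5 6 8 1 7 9 4 / 7 4 9 3 2 5 1 8 6 / 1 5 2 4 3 7 8 6 9 / 4 9 7 5 6 8 3 2 1 / 8 6 3 1 9 2 4 7 5 / 9 7 4 2 1 3 6 5 8 / 3 8 6 9 5 4 2 1 7 / 5 2 1 8 7 6 9 4 3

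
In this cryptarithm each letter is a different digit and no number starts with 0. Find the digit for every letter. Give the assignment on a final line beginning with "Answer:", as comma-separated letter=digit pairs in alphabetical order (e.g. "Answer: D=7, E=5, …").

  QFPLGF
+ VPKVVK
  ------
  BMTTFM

Step 1. [col 1: F + K ≡ M (mod 10)] several values work for F in column 1 (F + K ≡ M (mod 10), carry-in 0); try F=3 ⇒ F=3.
Step 2. [col 1: F + K ≡ M (mod 10)] column 1 (F + K ≡ M (mod 10), carry-in 0) doesn't pin M yet; pick M=8 and continue. So M=8.
Step 3. [col 1: F + K ≡ M (mod 10)] in column 1 we have F+K≡M with carry-in 0; given F=3, M=8 and digits 3,8 already taken and all letters distinct, that pins K to 5. So K=5.
Step 4. [col 2: G + V ≡ F (mod 10)] several values work for G in column 2 (G + V ≡ F (mod 10), carry-in 0); try G=2 ⇒ G=2.
Step 5. [col 2: G + V ≡ F (mod 10)] column 2 reads G+V+carry(0)=F with G=2, F=3; with digits 2,3,5,8 already taken and all letters distinct, the only value for V is 1. So V=1.
Step 6. [col 3: L + V ≡ T (mod 10)] column 3 (L + V ≡ T (mod 10), carry-in 0) doesn't pin L yet; pick L=9 and continue, so L=9.
Step 7. [col 3: L + V ≡ T (mod 10)] from column 3 (L=9, V=1, carry-in 0, digits 1,2,3,5,8,9 already taken and all letters distinct): T must equal 0. So T=0.
Step 8. [col 4: P + K ≡ T (mod 10)] from column 4 (K=5, T=0, carry-in 1, digits 0,1,2,3,5,8,9 already taken and all letters distinct): P must equal 4, so P=4.
Step 9. [col 6: Q + V ≡ B (mod 10)] from column 6 (V=1, carry-in 0, digits 0,1,2,3,4,5,8,9 already taken and all letters distinct): B must equal 7, so B=7.
Step 10. [col 6: Q + V ≡ B (mod 10)] from column 6 (V=1, B=7, carry-in 0, digits 0,1,2,3,4,5,7,8,9 already taken and all letters distinct): Q must equal 6 ⇒ Q=6.

Answer: B=7, F=3, G=2, K=5, L=9, M=8, P=4, Q=6, T=0, V=1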